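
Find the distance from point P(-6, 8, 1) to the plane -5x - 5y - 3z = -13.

distance = |a·x₀ + b·y₀ + c·z₀ - d| / √(a² + b² + c²)
  = |(-5)·(-6) + (-5)·8 + (-3)·1 - (-13)| / √((-5)² + (-5)² + (-3)²)
  = |30 - 40 - 3 + 13| / √(25 + 25 + 9)
  = |0| / √59
  = 0 / 7.681
  ≈ 0

0


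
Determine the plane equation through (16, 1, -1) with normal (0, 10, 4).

The plane through P with normal n = (a, b, c) satisfies n·(r - P) = 0,
i.e. ax + by + cz = a·x₀ + b·y₀ + c·z₀.
d = 0·16 + 10·1 + 4·(-1)
  = 0 + 10 - 4
  = 6
Equation: 10y + 4z = 6

10y + 4z = 6


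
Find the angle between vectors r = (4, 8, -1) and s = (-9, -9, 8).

r·s = 4·(-9) + 8·(-9) + (-1)·8 = -36 - 72 - 8 = -116
|r| = √(4² + 8² + (-1)²) = √81 ≈ 9
|s| = √((-9)² + (-9)² + 8²) = √226 ≈ 15.03
cos θ = (r·s)/(|r||s|) = -116/(9·15.03) ≈ -0.8574
θ = arccos(-0.8574) ≈ 149°

149°


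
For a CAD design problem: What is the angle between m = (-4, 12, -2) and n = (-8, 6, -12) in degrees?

m·n = (-4)·(-8) + 12·6 + (-2)·(-12) = 32 + 72 + 24 = 128
|m| = √((-4)² + 12² + (-2)²) = √164 ≈ 12.81
|n| = √((-8)² + 6² + (-12)²) = √244 ≈ 15.62
cos θ = (m·n)/(|m||n|) = 128/(12.81·15.62) ≈ 0.6399
θ = arccos(0.6399) ≈ 50.22°

50.22°


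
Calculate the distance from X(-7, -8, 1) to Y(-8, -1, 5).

d = √[(x₂-x₁)² + (y₂-y₁)² + (z₂-z₁)²]
  = √[(-1)² + 7² + 4²]
  = √[1 + 49 + 16]
  = √66
  ≈ 8.124

8.124


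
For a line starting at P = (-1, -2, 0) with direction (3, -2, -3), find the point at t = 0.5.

P(t) = P + t·d
  = (-1 + 3·0.5, -2 + (-2)·0.5, 0 + (-3)·0.5)
  = (-1 + 1.5, -2 - 1, 0 - 1.5)
  = (0.5, -3, -1.5)

(0.5, -3, -1.5)


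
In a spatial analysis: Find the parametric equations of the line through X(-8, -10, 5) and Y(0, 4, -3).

Direction vector d = Y - X = (0 + 8, 4 + 10, -3 - 5) = (8, 14, -8)
Parametric form r = X + t·d:
x = -8 + 8t, y = -10 + 14t, z = 5 - 8t

x = -8 + 8t, y = -10 + 14t, z = 5 - 8t


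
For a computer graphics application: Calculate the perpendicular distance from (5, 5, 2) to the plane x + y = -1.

distance = |a·x₀ + b·y₀ + c·z₀ - d| / √(a² + b² + c²)
  = |1·5 + 1·5 + 0·2 - (-1)| / √(1² + 1² + 0²)
  = |5 + 5 + 0 + 1| / √(1 + 1 + 0)
  = |11| / √2
  = 11 / 1.414
  ≈ 7.778

7.778


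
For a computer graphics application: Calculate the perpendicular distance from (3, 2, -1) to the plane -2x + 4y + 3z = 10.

distance = |a·x₀ + b·y₀ + c·z₀ - d| / √(a² + b² + c²)
  = |(-2)·3 + 4·2 + 3·(-1) - 10| / √((-2)² + 4² + 3²)
  = |-6 + 8 - 3 - 10| / √(4 + 16 + 9)
  = |-11| / √29
  = 11 / 5.385
  ≈ 2.043

2.043


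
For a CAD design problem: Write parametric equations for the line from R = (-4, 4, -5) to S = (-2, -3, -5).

Direction vector d = S - R = (-2 + 4, -3 - 4, -5 + 5) = (2, -7, 0)
Parametric form r = R + t·d:
x = -4 + 2t, y = 4 - 7t, z = -5

x = -4 + 2t, y = 4 - 7t, z = -5


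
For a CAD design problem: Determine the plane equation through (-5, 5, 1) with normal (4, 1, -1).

The plane through P with normal n = (a, b, c) satisfies n·(r - P) = 0,
i.e. ax + by + cz = a·x₀ + b·y₀ + c·z₀.
d = 4·(-5) + 1·5 + (-1)·1
  = -20 + 5 - 1
  = -16
Equation: 4x + y - z = -16

4x + y - z = -16


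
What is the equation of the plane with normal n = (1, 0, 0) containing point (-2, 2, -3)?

The plane through P with normal n = (a, b, c) satisfies n·(r - P) = 0,
i.e. ax + by + cz = a·x₀ + b·y₀ + c·z₀.
d = 1·(-2) + 0·2 + 0·(-3)
  = -2 + 0 + 0
  = -2
Equation: x = -2

x = -2


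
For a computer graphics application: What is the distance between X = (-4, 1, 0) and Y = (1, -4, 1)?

d = √[(x₂-x₁)² + (y₂-y₁)² + (z₂-z₁)²]
  = √[5² + (-5)² + 1²]
  = √[25 + 25 + 1]
  = √51
  ≈ 7.141

7.141


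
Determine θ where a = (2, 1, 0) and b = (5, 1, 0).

a·b = 2·5 + 1·1 + 0·0 = 10 + 1 + 0 = 11
|a| = √(2² + 1² + 0²) = √5 ≈ 2.236
|b| = √(5² + 1² + 0²) = √26 ≈ 5.099
cos θ = (a·b)/(|a||b|) = 11/(2.236·5.099) ≈ 0.9648
θ = arccos(0.9648) ≈ 15.26°

15.26°


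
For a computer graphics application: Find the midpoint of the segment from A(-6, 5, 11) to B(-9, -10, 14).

M = ((x₁+x₂)/2, (y₁+y₂)/2, (z₁+z₂)/2)
  = ((-6 - 9)/2, (5 - 10)/2, (11 + 14)/2)
  = (-15/2, -5/2, 25/2)
  = (-7.5, -2.5, 12.5)

(-7.5, -2.5, 12.5)


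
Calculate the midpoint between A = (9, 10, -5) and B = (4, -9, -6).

M = ((x₁+x₂)/2, (y₁+y₂)/2, (z₁+z₂)/2)
  = ((9 + 4)/2, (10 - 9)/2, (-5 - 6)/2)
  = (13/2, 1/2, -11/2)
  = (6.5, 0.5, -5.5)

(6.5, 0.5, -5.5)


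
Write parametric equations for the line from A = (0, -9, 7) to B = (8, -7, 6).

Direction vector d = B - A = (8 + 0, -7 + 9, 6 - 7) = (8, 2, -1)
Parametric form r = A + t·d:
x = 0 + 8t, y = -9 + 2t, z = 7 - t

x = 0 + 8t, y = -9 + 2t, z = 7 - t


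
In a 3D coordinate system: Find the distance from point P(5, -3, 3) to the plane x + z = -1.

distance = |a·x₀ + b·y₀ + c·z₀ - d| / √(a² + b² + c²)
  = |1·5 + 0·(-3) + 1·3 - (-1)| / √(1² + 0² + 1²)
  = |5 + 0 + 3 + 1| / √(1 + 0 + 1)
  = |9| / √2
  = 9 / 1.414
  ≈ 6.364

6.364


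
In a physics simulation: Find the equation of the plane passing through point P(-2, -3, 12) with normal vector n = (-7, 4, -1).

The plane through P with normal n = (a, b, c) satisfies n·(r - P) = 0,
i.e. ax + by + cz = a·x₀ + b·y₀ + c·z₀.
d = (-7)·(-2) + 4·(-3) + (-1)·12
  = 14 - 12 - 12
  = -10
Equation: -7x + 4y - z = -10

-7x + 4y - z = -10


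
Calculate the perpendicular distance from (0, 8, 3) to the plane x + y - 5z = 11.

distance = |a·x₀ + b·y₀ + c·z₀ - d| / √(a² + b² + c²)
  = |1·0 + 1·8 + (-5)·3 - 11| / √(1² + 1² + (-5)²)
  = |0 + 8 - 15 - 11| / √(1 + 1 + 25)
  = |-18| / √27
  = 18 / 5.196
  ≈ 3.464

3.464


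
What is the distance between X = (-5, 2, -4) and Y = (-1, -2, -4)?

d = √[(x₂-x₁)² + (y₂-y₁)² + (z₂-z₁)²]
  = √[4² + (-4)² + 0²]
  = √[16 + 16 + 0]
  = √32
  ≈ 5.657

5.657


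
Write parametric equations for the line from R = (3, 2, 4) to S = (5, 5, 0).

Direction vector d = S - R = (5 - 3, 5 - 2, 0 - 4) = (2, 3, -4)
Parametric form r = R + t·d:
x = 3 + 2t, y = 2 + 3t, z = 4 - 4t

x = 3 + 2t, y = 2 + 3t, z = 4 - 4t


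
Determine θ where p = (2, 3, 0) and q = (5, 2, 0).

p·q = 2·5 + 3·2 + 0·0 = 10 + 6 + 0 = 16
|p| = √(2² + 3² + 0²) = √13 ≈ 3.606
|q| = √(5² + 2² + 0²) = √29 ≈ 5.385
cos θ = (p·q)/(|p||q|) = 16/(3.606·5.385) ≈ 0.824
θ = arccos(0.824) ≈ 34.51°

34.51°


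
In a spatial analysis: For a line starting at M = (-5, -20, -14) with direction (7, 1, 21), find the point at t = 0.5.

P(t) = M + t·d
  = (-5 + 7·0.5, -20 + 1·0.5, -14 + 21·0.5)
  = (-5 + 3.5, -20 + 0.5, -14 + 10.5)
  = (-1.5, -19.5, -3.5)

(-1.5, -19.5, -3.5)


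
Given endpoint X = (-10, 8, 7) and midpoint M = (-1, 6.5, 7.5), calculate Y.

Y = 2M - X
  = (2·(-1) - (-10), 2·6.5 - 8, 2·7.5 - 7)
  = (-2 + 10, 13 - 8, 15 - 7)
  = (8, 5, 8)

(8, 5, 8)


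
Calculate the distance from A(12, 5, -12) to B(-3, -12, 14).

d = √[(x₂-x₁)² + (y₂-y₁)² + (z₂-z₁)²]
  = √[(-15)² + (-17)² + 26²]
  = √[225 + 289 + 676]
  = √1190
  ≈ 34.5

34.5


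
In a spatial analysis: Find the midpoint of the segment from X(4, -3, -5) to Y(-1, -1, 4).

M = ((x₁+x₂)/2, (y₁+y₂)/2, (z₁+z₂)/2)
  = ((4 - 1)/2, (-3 - 1)/2, (-5 + 4)/2)
  = (3/2, -4/2, -1/2)
  = (1.5, -2, -0.5)

(1.5, -2, -0.5)


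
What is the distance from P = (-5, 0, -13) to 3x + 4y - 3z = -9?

distance = |a·x₀ + b·y₀ + c·z₀ - d| / √(a² + b² + c²)
  = |3·(-5) + 4·0 + (-3)·(-13) - (-9)| / √(3² + 4² + (-3)²)
  = |-15 + 0 + 39 + 9| / √(9 + 16 + 9)
  = |33| / √34
  = 33 / 5.831
  ≈ 5.659

5.659


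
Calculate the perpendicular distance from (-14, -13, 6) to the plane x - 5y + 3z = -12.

distance = |a·x₀ + b·y₀ + c·z₀ - d| / √(a² + b² + c²)
  = |1·(-14) + (-5)·(-13) + 3·6 - (-12)| / √(1² + (-5)² + 3²)
  = |-14 + 65 + 18 + 12| / √(1 + 25 + 9)
  = |81| / √35
  = 81 / 5.916
  ≈ 13.69

13.69


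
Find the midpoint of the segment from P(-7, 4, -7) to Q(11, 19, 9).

M = ((x₁+x₂)/2, (y₁+y₂)/2, (z₁+z₂)/2)
  = ((-7 + 11)/2, (4 + 19)/2, (-7 + 9)/2)
  = (4/2, 23/2, 2/2)
  = (2, 11.5, 1)

(2, 11.5, 1)


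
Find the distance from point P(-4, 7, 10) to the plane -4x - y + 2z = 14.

distance = |a·x₀ + b·y₀ + c·z₀ - d| / √(a² + b² + c²)
  = |(-4)·(-4) + (-1)·7 + 2·10 - 14| / √((-4)² + (-1)² + 2²)
  = |16 - 7 + 20 - 14| / √(16 + 1 + 4)
  = |15| / √21
  = 15 / 4.583
  ≈ 3.273

3.273


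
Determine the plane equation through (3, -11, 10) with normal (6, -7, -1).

The plane through P with normal n = (a, b, c) satisfies n·(r - P) = 0,
i.e. ax + by + cz = a·x₀ + b·y₀ + c·z₀.
d = 6·3 + (-7)·(-11) + (-1)·10
  = 18 + 77 - 10
  = 85
Equation: 6x - 7y - z = 85

6x - 7y - z = 85


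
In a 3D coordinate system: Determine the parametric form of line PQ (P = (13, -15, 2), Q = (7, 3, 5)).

Direction vector d = Q - P = (7 - 13, 3 + 15, 5 - 2) = (-6, 18, 3)
Parametric form r = P + t·d:
x = 13 - 6t, y = -15 + 18t, z = 2 + 3t

x = 13 - 6t, y = -15 + 18t, z = 2 + 3t


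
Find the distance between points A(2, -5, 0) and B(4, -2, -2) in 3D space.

d = √[(x₂-x₁)² + (y₂-y₁)² + (z₂-z₁)²]
  = √[2² + 3² + (-2)²]
  = √[4 + 9 + 4]
  = √17
  ≈ 4.123

4.123


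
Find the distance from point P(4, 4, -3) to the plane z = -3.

distance = |a·x₀ + b·y₀ + c·z₀ - d| / √(a² + b² + c²)
  = |0·4 + 0·4 + 1·(-3) - (-3)| / √(0² + 0² + 1²)
  = |0 + 0 - 3 + 3| / √(0 + 0 + 1)
  = |0| / √1
  = 0 / 1
  ≈ 0

0


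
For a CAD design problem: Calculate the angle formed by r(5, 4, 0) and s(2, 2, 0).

r·s = 5·2 + 4·2 + 0·0 = 10 + 8 + 0 = 18
|r| = √(5² + 4² + 0²) = √41 ≈ 6.403
|s| = √(2² + 2² + 0²) = √8 ≈ 2.828
cos θ = (r·s)/(|r||s|) = 18/(6.403·2.828) ≈ 0.9939
θ = arccos(0.9939) ≈ 6.34°

6.34°


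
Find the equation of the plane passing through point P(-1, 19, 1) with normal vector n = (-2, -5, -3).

The plane through P with normal n = (a, b, c) satisfies n·(r - P) = 0,
i.e. ax + by + cz = a·x₀ + b·y₀ + c·z₀.
d = (-2)·(-1) + (-5)·19 + (-3)·1
  = 2 - 95 - 3
  = -96
Equation: -2x - 5y - 3z = -96

-2x - 5y - 3z = -96


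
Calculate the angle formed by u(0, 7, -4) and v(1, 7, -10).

u·v = 0·1 + 7·7 + (-4)·(-10) = 0 + 49 + 40 = 89
|u| = √(0² + 7² + (-4)²) = √65 ≈ 8.062
|v| = √(1² + 7² + (-10)²) = √150 ≈ 12.25
cos θ = (u·v)/(|u||v|) = 89/(8.062·12.25) ≈ 0.9013
θ = arccos(0.9013) ≈ 25.67°

25.67°


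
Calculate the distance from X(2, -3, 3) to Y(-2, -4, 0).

d = √[(x₂-x₁)² + (y₂-y₁)² + (z₂-z₁)²]
  = √[(-4)² + (-1)² + (-3)²]
  = √[16 + 1 + 9]
  = √26
  ≈ 5.099

5.099


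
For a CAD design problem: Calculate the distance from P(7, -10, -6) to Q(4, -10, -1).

d = √[(x₂-x₁)² + (y₂-y₁)² + (z₂-z₁)²]
  = √[(-3)² + 0² + 5²]
  = √[9 + 0 + 25]
  = √34
  ≈ 5.831

5.831


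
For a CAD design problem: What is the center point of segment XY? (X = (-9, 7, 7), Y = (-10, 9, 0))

M = ((x₁+x₂)/2, (y₁+y₂)/2, (z₁+z₂)/2)
  = ((-9 - 10)/2, (7 + 9)/2, (7 + 0)/2)
  = (-19/2, 16/2, 7/2)
  = (-9.5, 8, 3.5)

(-9.5, 8, 3.5)


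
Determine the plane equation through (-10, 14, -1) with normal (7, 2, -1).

The plane through P with normal n = (a, b, c) satisfies n·(r - P) = 0,
i.e. ax + by + cz = a·x₀ + b·y₀ + c·z₀.
d = 7·(-10) + 2·14 + (-1)·(-1)
  = -70 + 28 + 1
  = -41
Equation: 7x + 2y - z = -41

7x + 2y - z = -41


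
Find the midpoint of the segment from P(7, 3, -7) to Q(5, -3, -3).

M = ((x₁+x₂)/2, (y₁+y₂)/2, (z₁+z₂)/2)
  = ((7 + 5)/2, (3 - 3)/2, (-7 - 3)/2)
  = (12/2, 0/2, -10/2)
  = (6, 0, -5)

(6, 0, -5)


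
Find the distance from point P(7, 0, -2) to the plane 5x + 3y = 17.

distance = |a·x₀ + b·y₀ + c·z₀ - d| / √(a² + b² + c²)
  = |5·7 + 3·0 + 0·(-2) - 17| / √(5² + 3² + 0²)
  = |35 + 0 + 0 - 17| / √(25 + 9 + 0)
  = |18| / √34
  = 18 / 5.831
  ≈ 3.087

3.087


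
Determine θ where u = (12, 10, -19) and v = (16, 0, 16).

u·v = 12·16 + 10·0 + (-19)·16 = 192 + 0 - 304 = -112
|u| = √(12² + 10² + (-19)²) = √605 ≈ 24.6
|v| = √(16² + 0² + 16²) = √512 ≈ 22.63
cos θ = (u·v)/(|u||v|) = -112/(24.6·22.63) ≈ -0.2012
θ = arccos(-0.2012) ≈ 101.6°

101.6°


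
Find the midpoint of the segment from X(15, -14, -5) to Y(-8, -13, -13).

M = ((x₁+x₂)/2, (y₁+y₂)/2, (z₁+z₂)/2)
  = ((15 - 8)/2, (-14 - 13)/2, (-5 - 13)/2)
  = (7/2, -27/2, -18/2)
  = (3.5, -13.5, -9)

(3.5, -13.5, -9)


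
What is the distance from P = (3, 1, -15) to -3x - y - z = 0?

distance = |a·x₀ + b·y₀ + c·z₀ - d| / √(a² + b² + c²)
  = |(-3)·3 + (-1)·1 + (-1)·(-15) - 0| / √((-3)² + (-1)² + (-1)²)
  = |-9 - 1 + 15 + 0| / √(9 + 1 + 1)
  = |5| / √11
  = 5 / 3.317
  ≈ 1.508

1.508


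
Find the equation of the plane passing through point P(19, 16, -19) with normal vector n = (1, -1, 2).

The plane through P with normal n = (a, b, c) satisfies n·(r - P) = 0,
i.e. ax + by + cz = a·x₀ + b·y₀ + c·z₀.
d = 1·19 + (-1)·16 + 2·(-19)
  = 19 - 16 - 38
  = -35
Equation: x - y + 2z = -35

x - y + 2z = -35


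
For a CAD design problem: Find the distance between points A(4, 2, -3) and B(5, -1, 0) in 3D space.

d = √[(x₂-x₁)² + (y₂-y₁)² + (z₂-z₁)²]
  = √[1² + (-3)² + 3²]
  = √[1 + 9 + 9]
  = √19
  ≈ 4.359

4.359


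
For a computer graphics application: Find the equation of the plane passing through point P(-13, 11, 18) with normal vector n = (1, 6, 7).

The plane through P with normal n = (a, b, c) satisfies n·(r - P) = 0,
i.e. ax + by + cz = a·x₀ + b·y₀ + c·z₀.
d = 1·(-13) + 6·11 + 7·18
  = -13 + 66 + 126
  = 179
Equation: x + 6y + 7z = 179

x + 6y + 7z = 179


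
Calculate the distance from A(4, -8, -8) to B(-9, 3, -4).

d = √[(x₂-x₁)² + (y₂-y₁)² + (z₂-z₁)²]
  = √[(-13)² + 11² + 4²]
  = √[169 + 121 + 16]
  = √306
  ≈ 17.49

17.49


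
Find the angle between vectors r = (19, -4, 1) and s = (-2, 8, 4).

r·s = 19·(-2) + (-4)·8 + 1·4 = -38 - 32 + 4 = -66
|r| = √(19² + (-4)² + 1²) = √378 ≈ 19.44
|s| = √((-2)² + 8² + 4²) = √84 ≈ 9.165
cos θ = (r·s)/(|r||s|) = -66/(19.44·9.165) ≈ -0.3704
θ = arccos(-0.3704) ≈ 111.7°

111.7°


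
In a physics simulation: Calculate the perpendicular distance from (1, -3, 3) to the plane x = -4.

distance = |a·x₀ + b·y₀ + c·z₀ - d| / √(a² + b² + c²)
  = |1·1 + 0·(-3) + 0·3 - (-4)| / √(1² + 0² + 0²)
  = |1 + 0 + 0 + 4| / √(1 + 0 + 0)
  = |5| / √1
  = 5 / 1
  ≈ 5

5


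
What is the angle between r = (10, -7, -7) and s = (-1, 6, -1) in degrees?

r·s = 10·(-1) + (-7)·6 + (-7)·(-1) = -10 - 42 + 7 = -45
|r| = √(10² + (-7)² + (-7)²) = √198 ≈ 14.07
|s| = √((-1)² + 6² + (-1)²) = √38 ≈ 6.164
cos θ = (r·s)/(|r||s|) = -45/(14.07·6.164) ≈ -0.5188
θ = arccos(-0.5188) ≈ 121.3°

121.3°


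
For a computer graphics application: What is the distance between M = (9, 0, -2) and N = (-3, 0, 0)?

d = √[(x₂-x₁)² + (y₂-y₁)² + (z₂-z₁)²]
  = √[(-12)² + 0² + 2²]
  = √[144 + 0 + 4]
  = √148
  ≈ 12.17

12.17


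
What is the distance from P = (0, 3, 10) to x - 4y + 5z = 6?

distance = |a·x₀ + b·y₀ + c·z₀ - d| / √(a² + b² + c²)
  = |1·0 + (-4)·3 + 5·10 - 6| / √(1² + (-4)² + 5²)
  = |0 - 12 + 50 - 6| / √(1 + 16 + 25)
  = |32| / √42
  = 32 / 6.481
  ≈ 4.938

4.938


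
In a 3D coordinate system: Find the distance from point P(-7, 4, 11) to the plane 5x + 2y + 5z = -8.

distance = |a·x₀ + b·y₀ + c·z₀ - d| / √(a² + b² + c²)
  = |5·(-7) + 2·4 + 5·11 - (-8)| / √(5² + 2² + 5²)
  = |-35 + 8 + 55 + 8| / √(25 + 4 + 25)
  = |36| / √54
  = 36 / 7.348
  ≈ 4.899

4.899


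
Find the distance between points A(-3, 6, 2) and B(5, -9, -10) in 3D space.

d = √[(x₂-x₁)² + (y₂-y₁)² + (z₂-z₁)²]
  = √[8² + (-15)² + (-12)²]
  = √[64 + 225 + 144]
  = √433
  ≈ 20.81

20.81


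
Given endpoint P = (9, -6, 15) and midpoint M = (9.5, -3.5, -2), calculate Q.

Q = 2M - P
  = (2·9.5 - 9, 2·(-3.5) - (-6), 2·(-2) - 15)
  = (19 - 9, -7 + 6, -4 - 15)
  = (10, -1, -19)

(10, -1, -19)


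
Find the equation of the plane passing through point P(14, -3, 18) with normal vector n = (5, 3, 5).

The plane through P with normal n = (a, b, c) satisfies n·(r - P) = 0,
i.e. ax + by + cz = a·x₀ + b·y₀ + c·z₀.
d = 5·14 + 3·(-3) + 5·18
  = 70 - 9 + 90
  = 151
Equation: 5x + 3y + 5z = 151

5x + 3y + 5z = 151


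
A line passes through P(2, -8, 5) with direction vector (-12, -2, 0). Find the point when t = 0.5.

P(t) = P + t·d
  = (2 + (-12)·0.5, -8 + (-2)·0.5, 5 + 0·0.5)
  = (2 - 6, -8 - 1, 5 + 0)
  = (-4, -9, 5)

(-4, -9, 5)


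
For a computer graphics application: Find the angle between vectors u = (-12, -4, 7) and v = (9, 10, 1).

u·v = (-12)·9 + (-4)·10 + 7·1 = -108 - 40 + 7 = -141
|u| = √((-12)² + (-4)² + 7²) = √209 ≈ 14.46
|v| = √(9² + 10² + 1²) = √182 ≈ 13.49
cos θ = (u·v)/(|u||v|) = -141/(14.46·13.49) ≈ -0.723
θ = arccos(-0.723) ≈ 136.3°

136.3°


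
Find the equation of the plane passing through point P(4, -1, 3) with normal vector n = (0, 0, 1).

The plane through P with normal n = (a, b, c) satisfies n·(r - P) = 0,
i.e. ax + by + cz = a·x₀ + b·y₀ + c·z₀.
d = 0·4 + 0·(-1) + 1·3
  = 0 + 0 + 3
  = 3
Equation: z = 3

z = 3


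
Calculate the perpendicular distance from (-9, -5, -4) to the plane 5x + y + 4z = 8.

distance = |a·x₀ + b·y₀ + c·z₀ - d| / √(a² + b² + c²)
  = |5·(-9) + 1·(-5) + 4·(-4) - 8| / √(5² + 1² + 4²)
  = |-45 - 5 - 16 - 8| / √(25 + 1 + 16)
  = |-74| / √42
  = 74 / 6.481
  ≈ 11.42

11.42


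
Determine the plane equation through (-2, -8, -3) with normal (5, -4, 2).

The plane through P with normal n = (a, b, c) satisfies n·(r - P) = 0,
i.e. ax + by + cz = a·x₀ + b·y₀ + c·z₀.
d = 5·(-2) + (-4)·(-8) + 2·(-3)
  = -10 + 32 - 6
  = 16
Equation: 5x - 4y + 2z = 16

5x - 4y + 2z = 16


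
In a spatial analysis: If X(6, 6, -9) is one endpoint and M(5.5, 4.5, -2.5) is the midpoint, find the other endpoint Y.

Y = 2M - X
  = (2·5.5 - 6, 2·4.5 - 6, 2·(-2.5) - (-9))
  = (11 - 6, 9 - 6, -5 + 9)
  = (5, 3, 4)

(5, 3, 4)


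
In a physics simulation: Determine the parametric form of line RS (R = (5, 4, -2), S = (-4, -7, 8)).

Direction vector d = S - R = (-4 - 5, -7 - 4, 8 + 2) = (-9, -11, 10)
Parametric form r = R + t·d:
x = 5 - 9t, y = 4 - 11t, z = -2 + 10t

x = 5 - 9t, y = 4 - 11t, z = -2 + 10t


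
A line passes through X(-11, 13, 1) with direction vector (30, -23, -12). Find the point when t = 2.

P(t) = X + t·d
  = (-11 + 30·2, 13 + (-23)·2, 1 + (-12)·2)
  = (-11 + 60, 13 - 46, 1 - 24)
  = (49, -33, -23)

(49, -33, -23)


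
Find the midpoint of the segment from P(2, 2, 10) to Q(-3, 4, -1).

M = ((x₁+x₂)/2, (y₁+y₂)/2, (z₁+z₂)/2)
  = ((2 - 3)/2, (2 + 4)/2, (10 - 1)/2)
  = (-1/2, 6/2, 9/2)
  = (-0.5, 3, 4.5)

(-0.5, 3, 4.5)


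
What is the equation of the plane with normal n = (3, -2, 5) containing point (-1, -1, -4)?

The plane through P with normal n = (a, b, c) satisfies n·(r - P) = 0,
i.e. ax + by + cz = a·x₀ + b·y₀ + c·z₀.
d = 3·(-1) + (-2)·(-1) + 5·(-4)
  = -3 + 2 - 20
  = -21
Equation: 3x - 2y + 5z = -21

3x - 2y + 5z = -21


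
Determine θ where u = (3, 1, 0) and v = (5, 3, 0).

u·v = 3·5 + 1·3 + 0·0 = 15 + 3 + 0 = 18
|u| = √(3² + 1² + 0²) = √10 ≈ 3.162
|v| = √(5² + 3² + 0²) = √34 ≈ 5.831
cos θ = (u·v)/(|u||v|) = 18/(3.162·5.831) ≈ 0.9762
θ = arccos(0.9762) ≈ 12.53°

12.53°


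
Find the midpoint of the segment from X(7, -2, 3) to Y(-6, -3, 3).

M = ((x₁+x₂)/2, (y₁+y₂)/2, (z₁+z₂)/2)
  = ((7 - 6)/2, (-2 - 3)/2, (3 + 3)/2)
  = (1/2, -5/2, 6/2)
  = (0.5, -2.5, 3)

(0.5, -2.5, 3)


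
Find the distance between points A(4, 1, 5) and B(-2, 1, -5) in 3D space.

d = √[(x₂-x₁)² + (y₂-y₁)² + (z₂-z₁)²]
  = √[(-6)² + 0² + (-10)²]
  = √[36 + 0 + 100]
  = √136
  ≈ 11.66

11.66


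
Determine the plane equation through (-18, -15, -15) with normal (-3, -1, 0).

The plane through P with normal n = (a, b, c) satisfies n·(r - P) = 0,
i.e. ax + by + cz = a·x₀ + b·y₀ + c·z₀.
d = (-3)·(-18) + (-1)·(-15) + 0·(-15)
  = 54 + 15 + 0
  = 69
Equation: -3x - y = 69

-3x - y = 69


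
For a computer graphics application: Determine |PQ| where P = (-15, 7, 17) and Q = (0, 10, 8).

d = √[(x₂-x₁)² + (y₂-y₁)² + (z₂-z₁)²]
  = √[15² + 3² + (-9)²]
  = √[225 + 9 + 81]
  = √315
  ≈ 17.75

17.75


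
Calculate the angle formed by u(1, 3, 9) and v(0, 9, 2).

u·v = 1·0 + 3·9 + 9·2 = 0 + 27 + 18 = 45
|u| = √(1² + 3² + 9²) = √91 ≈ 9.539
|v| = √(0² + 9² + 2²) = √85 ≈ 9.22
cos θ = (u·v)/(|u||v|) = 45/(9.539·9.22) ≈ 0.5117
θ = arccos(0.5117) ≈ 59.23°

59.23°


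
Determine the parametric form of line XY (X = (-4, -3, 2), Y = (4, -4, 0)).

Direction vector d = Y - X = (4 + 4, -4 + 3, 0 - 2) = (8, -1, -2)
Parametric form r = X + t·d:
x = -4 + 8t, y = -3 - t, z = 2 - 2t

x = -4 + 8t, y = -3 - t, z = 2 - 2t


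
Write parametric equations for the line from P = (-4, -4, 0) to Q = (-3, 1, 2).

Direction vector d = Q - P = (-3 + 4, 1 + 4, 2 + 0) = (1, 5, 2)
Parametric form r = P + t·d:
x = -4 + t, y = -4 + 5t, z = 0 + 2t

x = -4 + t, y = -4 + 5t, z = 0 + 2t


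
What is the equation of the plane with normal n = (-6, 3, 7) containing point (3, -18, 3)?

The plane through P with normal n = (a, b, c) satisfies n·(r - P) = 0,
i.e. ax + by + cz = a·x₀ + b·y₀ + c·z₀.
d = (-6)·3 + 3·(-18) + 7·3
  = -18 - 54 + 21
  = -51
Equation: -6x + 3y + 7z = -51

-6x + 3y + 7z = -51


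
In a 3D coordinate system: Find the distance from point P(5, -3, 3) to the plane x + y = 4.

distance = |a·x₀ + b·y₀ + c·z₀ - d| / √(a² + b² + c²)
  = |1·5 + 1·(-3) + 0·3 - 4| / √(1² + 1² + 0²)
  = |5 - 3 + 0 - 4| / √(1 + 1 + 0)
  = |-2| / √2
  = 2 / 1.414
  ≈ 1.414

1.414


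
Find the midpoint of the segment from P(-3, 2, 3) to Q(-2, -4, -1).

M = ((x₁+x₂)/2, (y₁+y₂)/2, (z₁+z₂)/2)
  = ((-3 - 2)/2, (2 - 4)/2, (3 - 1)/2)
  = (-5/2, -2/2, 2/2)
  = (-2.5, -1, 1)

(-2.5, -1, 1)


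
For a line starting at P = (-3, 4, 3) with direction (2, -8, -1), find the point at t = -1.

P(t) = P + t·d
  = (-3 + 2·(-1), 4 + (-8)·(-1), 3 + (-1)·(-1))
  = (-3 - 2, 4 + 8, 3 + 1)
  = (-5, 12, 4)

(-5, 12, 4)


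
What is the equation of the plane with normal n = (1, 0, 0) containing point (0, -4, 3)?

The plane through P with normal n = (a, b, c) satisfies n·(r - P) = 0,
i.e. ax + by + cz = a·x₀ + b·y₀ + c·z₀.
d = 1·0 + 0·(-4) + 0·3
  = 0 + 0 + 0
  = 0
Equation: x = 0

x = 0


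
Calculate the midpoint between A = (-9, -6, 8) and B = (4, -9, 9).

M = ((x₁+x₂)/2, (y₁+y₂)/2, (z₁+z₂)/2)
  = ((-9 + 4)/2, (-6 - 9)/2, (8 + 9)/2)
  = (-5/2, -15/2, 17/2)
  = (-2.5, -7.5, 8.5)

(-2.5, -7.5, 8.5)


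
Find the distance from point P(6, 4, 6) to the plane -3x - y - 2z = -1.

distance = |a·x₀ + b·y₀ + c·z₀ - d| / √(a² + b² + c²)
  = |(-3)·6 + (-1)·4 + (-2)·6 - (-1)| / √((-3)² + (-1)² + (-2)²)
  = |-18 - 4 - 12 + 1| / √(9 + 1 + 4)
  = |-33| / √14
  = 33 / 3.742
  ≈ 8.82

8.82


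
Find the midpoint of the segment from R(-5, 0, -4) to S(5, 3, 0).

M = ((x₁+x₂)/2, (y₁+y₂)/2, (z₁+z₂)/2)
  = ((-5 + 5)/2, (0 + 3)/2, (-4 + 0)/2)
  = (0/2, 3/2, -4/2)
  = (0, 1.5, -2)

(0, 1.5, -2)


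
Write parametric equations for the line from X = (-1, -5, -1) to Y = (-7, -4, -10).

Direction vector d = Y - X = (-7 + 1, -4 + 5, -10 + 1) = (-6, 1, -9)
Parametric form r = X + t·d:
x = -1 - 6t, y = -5 + t, z = -1 - 9t

x = -1 - 6t, y = -5 + t, z = -1 - 9t


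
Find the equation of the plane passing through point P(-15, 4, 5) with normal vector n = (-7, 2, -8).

The plane through P with normal n = (a, b, c) satisfies n·(r - P) = 0,
i.e. ax + by + cz = a·x₀ + b·y₀ + c·z₀.
d = (-7)·(-15) + 2·4 + (-8)·5
  = 105 + 8 - 40
  = 73
Equation: -7x + 2y - 8z = 73

-7x + 2y - 8z = 73


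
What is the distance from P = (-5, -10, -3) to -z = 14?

distance = |a·x₀ + b·y₀ + c·z₀ - d| / √(a² + b² + c²)
  = |0·(-5) + 0·(-10) + (-1)·(-3) - 14| / √(0² + 0² + (-1)²)
  = |0 + 0 + 3 - 14| / √(0 + 0 + 1)
  = |-11| / √1
  = 11 / 1
  ≈ 11

11


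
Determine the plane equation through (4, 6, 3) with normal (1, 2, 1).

The plane through P with normal n = (a, b, c) satisfies n·(r - P) = 0,
i.e. ax + by + cz = a·x₀ + b·y₀ + c·z₀.
d = 1·4 + 2·6 + 1·3
  = 4 + 12 + 3
  = 19
Equation: x + 2y + z = 19

x + 2y + z = 19


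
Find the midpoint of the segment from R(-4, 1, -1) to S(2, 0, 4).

M = ((x₁+x₂)/2, (y₁+y₂)/2, (z₁+z₂)/2)
  = ((-4 + 2)/2, (1 + 0)/2, (-1 + 4)/2)
  = (-2/2, 1/2, 3/2)
  = (-1, 0.5, 1.5)

(-1, 0.5, 1.5)


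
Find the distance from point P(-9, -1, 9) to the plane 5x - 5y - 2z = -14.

distance = |a·x₀ + b·y₀ + c·z₀ - d| / √(a² + b² + c²)
  = |5·(-9) + (-5)·(-1) + (-2)·9 - (-14)| / √(5² + (-5)² + (-2)²)
  = |-45 + 5 - 18 + 14| / √(25 + 25 + 4)
  = |-44| / √54
  = 44 / 7.348
  ≈ 5.988

5.988


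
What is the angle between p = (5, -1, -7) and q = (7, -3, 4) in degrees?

p·q = 5·7 + (-1)·(-3) + (-7)·4 = 35 + 3 - 28 = 10
|p| = √(5² + (-1)² + (-7)²) = √75 ≈ 8.66
|q| = √(7² + (-3)² + 4²) = √74 ≈ 8.602
cos θ = (p·q)/(|p||q|) = 10/(8.66·8.602) ≈ 0.1342
θ = arccos(0.1342) ≈ 82.29°

82.29°


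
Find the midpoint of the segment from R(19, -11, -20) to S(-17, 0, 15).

M = ((x₁+x₂)/2, (y₁+y₂)/2, (z₁+z₂)/2)
  = ((19 - 17)/2, (-11 + 0)/2, (-20 + 15)/2)
  = (2/2, -11/2, -5/2)
  = (1, -5.5, -2.5)

(1, -5.5, -2.5)


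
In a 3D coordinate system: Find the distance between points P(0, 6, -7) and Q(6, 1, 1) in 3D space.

d = √[(x₂-x₁)² + (y₂-y₁)² + (z₂-z₁)²]
  = √[6² + (-5)² + 8²]
  = √[36 + 25 + 64]
  = √125
  ≈ 11.18

11.18


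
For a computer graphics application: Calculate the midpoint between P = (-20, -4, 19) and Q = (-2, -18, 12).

M = ((x₁+x₂)/2, (y₁+y₂)/2, (z₁+z₂)/2)
  = ((-20 - 2)/2, (-4 - 18)/2, (19 + 12)/2)
  = (-22/2, -22/2, 31/2)
  = (-11, -11, 15.5)

(-11, -11, 15.5)


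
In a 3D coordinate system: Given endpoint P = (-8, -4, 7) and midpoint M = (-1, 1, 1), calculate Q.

Q = 2M - P
  = (2·(-1) - (-8), 2·1 - (-4), 2·1 - 7)
  = (-2 + 8, 2 + 4, 2 - 7)
  = (6, 6, -5)

(6, 6, -5)


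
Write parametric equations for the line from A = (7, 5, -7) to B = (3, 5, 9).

Direction vector d = B - A = (3 - 7, 5 - 5, 9 + 7) = (-4, 0, 16)
Parametric form r = A + t·d:
x = 7 - 4t, y = 5, z = -7 + 16t

x = 7 - 4t, y = 5, z = -7 + 16t


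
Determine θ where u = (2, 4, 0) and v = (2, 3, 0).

u·v = 2·2 + 4·3 + 0·0 = 4 + 12 + 0 = 16
|u| = √(2² + 4² + 0²) = √20 ≈ 4.472
|v| = √(2² + 3² + 0²) = √13 ≈ 3.606
cos θ = (u·v)/(|u||v|) = 16/(4.472·3.606) ≈ 0.9923
θ = arccos(0.9923) ≈ 7.125°

7.125°


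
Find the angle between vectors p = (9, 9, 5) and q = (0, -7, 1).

p·q = 9·0 + 9·(-7) + 5·1 = 0 - 63 + 5 = -58
|p| = √(9² + 9² + 5²) = √187 ≈ 13.67
|q| = √(0² + (-7)² + 1²) = √50 ≈ 7.071
cos θ = (p·q)/(|p||q|) = -58/(13.67·7.071) ≈ -0.5998
θ = arccos(-0.5998) ≈ 126.9°

126.9°


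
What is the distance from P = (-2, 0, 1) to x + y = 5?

distance = |a·x₀ + b·y₀ + c·z₀ - d| / √(a² + b² + c²)
  = |1·(-2) + 1·0 + 0·1 - 5| / √(1² + 1² + 0²)
  = |-2 + 0 + 0 - 5| / √(1 + 1 + 0)
  = |-7| / √2
  = 7 / 1.414
  ≈ 4.95

4.95


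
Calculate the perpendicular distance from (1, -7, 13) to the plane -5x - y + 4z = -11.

distance = |a·x₀ + b·y₀ + c·z₀ - d| / √(a² + b² + c²)
  = |(-5)·1 + (-1)·(-7) + 4·13 - (-11)| / √((-5)² + (-1)² + 4²)
  = |-5 + 7 + 52 + 11| / √(25 + 1 + 16)
  = |65| / √42
  = 65 / 6.481
  ≈ 10.03

10.03


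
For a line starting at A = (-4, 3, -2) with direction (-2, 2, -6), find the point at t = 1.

P(t) = A + t·d
  = (-4 + (-2)·1, 3 + 2·1, -2 + (-6)·1)
  = (-4 - 2, 3 + 2, -2 - 6)
  = (-6, 5, -8)

(-6, 5, -8)


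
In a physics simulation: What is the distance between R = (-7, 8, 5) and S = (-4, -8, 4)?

d = √[(x₂-x₁)² + (y₂-y₁)² + (z₂-z₁)²]
  = √[3² + (-16)² + (-1)²]
  = √[9 + 256 + 1]
  = √266
  ≈ 16.31

16.31


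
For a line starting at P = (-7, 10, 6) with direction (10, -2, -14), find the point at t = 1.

P(t) = P + t·d
  = (-7 + 10·1, 10 + (-2)·1, 6 + (-14)·1)
  = (-7 + 10, 10 - 2, 6 - 14)
  = (3, 8, -8)

(3, 8, -8)


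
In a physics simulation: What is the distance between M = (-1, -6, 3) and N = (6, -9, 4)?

d = √[(x₂-x₁)² + (y₂-y₁)² + (z₂-z₁)²]
  = √[7² + (-3)² + 1²]
  = √[49 + 9 + 1]
  = √59
  ≈ 7.681

7.681


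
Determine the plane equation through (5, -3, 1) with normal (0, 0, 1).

The plane through P with normal n = (a, b, c) satisfies n·(r - P) = 0,
i.e. ax + by + cz = a·x₀ + b·y₀ + c·z₀.
d = 0·5 + 0·(-3) + 1·1
  = 0 + 0 + 1
  = 1
Equation: z = 1

z = 1


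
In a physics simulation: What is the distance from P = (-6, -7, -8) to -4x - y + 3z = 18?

distance = |a·x₀ + b·y₀ + c·z₀ - d| / √(a² + b² + c²)
  = |(-4)·(-6) + (-1)·(-7) + 3·(-8) - 18| / √((-4)² + (-1)² + 3²)
  = |24 + 7 - 24 - 18| / √(16 + 1 + 9)
  = |-11| / √26
  = 11 / 5.099
  ≈ 2.157

2.157


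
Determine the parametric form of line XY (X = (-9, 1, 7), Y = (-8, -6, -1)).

Direction vector d = Y - X = (-8 + 9, -6 - 1, -1 - 7) = (1, -7, -8)
Parametric form r = X + t·d:
x = -9 + t, y = 1 - 7t, z = 7 - 8t

x = -9 + t, y = 1 - 7t, z = 7 - 8t


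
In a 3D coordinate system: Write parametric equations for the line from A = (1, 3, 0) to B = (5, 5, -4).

Direction vector d = B - A = (5 - 1, 5 - 3, -4 + 0) = (4, 2, -4)
Parametric form r = A + t·d:
x = 1 + 4t, y = 3 + 2t, z = 0 - 4t

x = 1 + 4t, y = 3 + 2t, z = 0 - 4t


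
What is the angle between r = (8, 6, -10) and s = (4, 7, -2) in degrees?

r·s = 8·4 + 6·7 + (-10)·(-2) = 32 + 42 + 20 = 94
|r| = √(8² + 6² + (-10)²) = √200 ≈ 14.14
|s| = √(4² + 7² + (-2)²) = √69 ≈ 8.307
cos θ = (r·s)/(|r||s|) = 94/(14.14·8.307) ≈ 0.8002
θ = arccos(0.8002) ≈ 36.85°

36.85°


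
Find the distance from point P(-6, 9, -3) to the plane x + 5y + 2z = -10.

distance = |a·x₀ + b·y₀ + c·z₀ - d| / √(a² + b² + c²)
  = |1·(-6) + 5·9 + 2·(-3) - (-10)| / √(1² + 5² + 2²)
  = |-6 + 45 - 6 + 10| / √(1 + 25 + 4)
  = |43| / √30
  = 43 / 5.477
  ≈ 7.851

7.851


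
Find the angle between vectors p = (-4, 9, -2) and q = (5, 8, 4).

p·q = (-4)·5 + 9·8 + (-2)·4 = -20 + 72 - 8 = 44
|p| = √((-4)² + 9² + (-2)²) = √101 ≈ 10.05
|q| = √(5² + 8² + 4²) = √105 ≈ 10.25
cos θ = (p·q)/(|p||q|) = 44/(10.05·10.25) ≈ 0.4273
θ = arccos(0.4273) ≈ 64.71°

64.71°


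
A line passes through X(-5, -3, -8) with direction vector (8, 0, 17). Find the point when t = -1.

P(t) = X + t·d
  = (-5 + 8·(-1), -3 + 0·(-1), -8 + 17·(-1))
  = (-5 - 8, -3 + 0, -8 - 17)
  = (-13, -3, -25)

(-13, -3, -25)


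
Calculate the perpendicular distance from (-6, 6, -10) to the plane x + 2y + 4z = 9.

distance = |a·x₀ + b·y₀ + c·z₀ - d| / √(a² + b² + c²)
  = |1·(-6) + 2·6 + 4·(-10) - 9| / √(1² + 2² + 4²)
  = |-6 + 12 - 40 - 9| / √(1 + 4 + 16)
  = |-43| / √21
  = 43 / 4.583
  ≈ 9.383

9.383


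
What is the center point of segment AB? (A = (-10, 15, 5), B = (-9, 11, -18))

M = ((x₁+x₂)/2, (y₁+y₂)/2, (z₁+z₂)/2)
  = ((-10 - 9)/2, (15 + 11)/2, (5 - 18)/2)
  = (-19/2, 26/2, -13/2)
  = (-9.5, 13, -6.5)

(-9.5, 13, -6.5)


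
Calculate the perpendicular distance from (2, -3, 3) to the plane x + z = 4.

distance = |a·x₀ + b·y₀ + c·z₀ - d| / √(a² + b² + c²)
  = |1·2 + 0·(-3) + 1·3 - 4| / √(1² + 0² + 1²)
  = |2 + 0 + 3 - 4| / √(1 + 0 + 1)
  = |1| / √2
  = 1 / 1.414
  ≈ 0.7071

0.7071


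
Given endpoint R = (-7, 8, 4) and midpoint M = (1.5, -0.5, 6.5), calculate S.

S = 2M - R
  = (2·1.5 - (-7), 2·(-0.5) - 8, 2·6.5 - 4)
  = (3 + 7, -1 - 8, 13 - 4)
  = (10, -9, 9)

(10, -9, 9)


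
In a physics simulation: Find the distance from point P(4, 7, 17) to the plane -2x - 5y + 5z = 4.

distance = |a·x₀ + b·y₀ + c·z₀ - d| / √(a² + b² + c²)
  = |(-2)·4 + (-5)·7 + 5·17 - 4| / √((-2)² + (-5)² + 5²)
  = |-8 - 35 + 85 - 4| / √(4 + 25 + 25)
  = |38| / √54
  = 38 / 7.348
  ≈ 5.171

5.171


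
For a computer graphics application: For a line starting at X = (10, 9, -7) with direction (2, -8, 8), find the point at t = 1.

P(t) = X + t·d
  = (10 + 2·1, 9 + (-8)·1, -7 + 8·1)
  = (10 + 2, 9 - 8, -7 + 8)
  = (12, 1, 1)

(12, 1, 1)


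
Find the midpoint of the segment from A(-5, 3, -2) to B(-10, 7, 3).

M = ((x₁+x₂)/2, (y₁+y₂)/2, (z₁+z₂)/2)
  = ((-5 - 10)/2, (3 + 7)/2, (-2 + 3)/2)
  = (-15/2, 10/2, 1/2)
  = (-7.5, 5, 0.5)

(-7.5, 5, 0.5)


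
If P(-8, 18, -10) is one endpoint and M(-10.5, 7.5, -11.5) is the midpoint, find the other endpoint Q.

Q = 2M - P
  = (2·(-10.5) - (-8), 2·7.5 - 18, 2·(-11.5) - (-10))
  = (-21 + 8, 15 - 18, -23 + 10)
  = (-13, -3, -13)

(-13, -3, -13)


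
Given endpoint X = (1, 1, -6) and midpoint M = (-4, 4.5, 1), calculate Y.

Y = 2M - X
  = (2·(-4) - 1, 2·4.5 - 1, 2·1 - (-6))
  = (-8 - 1, 9 - 1, 2 + 6)
  = (-9, 8, 8)

(-9, 8, 8)


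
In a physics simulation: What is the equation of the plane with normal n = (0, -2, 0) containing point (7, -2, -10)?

The plane through P with normal n = (a, b, c) satisfies n·(r - P) = 0,
i.e. ax + by + cz = a·x₀ + b·y₀ + c·z₀.
d = 0·7 + (-2)·(-2) + 0·(-10)
  = 0 + 4 + 0
  = 4
Equation: -2y = 4

-2y = 4


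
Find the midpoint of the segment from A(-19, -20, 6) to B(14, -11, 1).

M = ((x₁+x₂)/2, (y₁+y₂)/2, (z₁+z₂)/2)
  = ((-19 + 14)/2, (-20 - 11)/2, (6 + 1)/2)
  = (-5/2, -31/2, 7/2)
  = (-2.5, -15.5, 3.5)

(-2.5, -15.5, 3.5)


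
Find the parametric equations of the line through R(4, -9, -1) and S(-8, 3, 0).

Direction vector d = S - R = (-8 - 4, 3 + 9, 0 + 1) = (-12, 12, 1)
Parametric form r = R + t·d:
x = 4 - 12t, y = -9 + 12t, z = -1 + t

x = 4 - 12t, y = -9 + 12t, z = -1 + t


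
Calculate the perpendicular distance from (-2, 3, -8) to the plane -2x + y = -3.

distance = |a·x₀ + b·y₀ + c·z₀ - d| / √(a² + b² + c²)
  = |(-2)·(-2) + 1·3 + 0·(-8) - (-3)| / √((-2)² + 1² + 0²)
  = |4 + 3 + 0 + 3| / √(4 + 1 + 0)
  = |10| / √5
  = 10 / 2.236
  ≈ 4.472

4.472


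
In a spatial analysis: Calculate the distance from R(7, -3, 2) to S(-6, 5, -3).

d = √[(x₂-x₁)² + (y₂-y₁)² + (z₂-z₁)²]
  = √[(-13)² + 8² + (-5)²]
  = √[169 + 64 + 25]
  = √258
  ≈ 16.06

16.06


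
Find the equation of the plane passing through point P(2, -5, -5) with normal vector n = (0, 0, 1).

The plane through P with normal n = (a, b, c) satisfies n·(r - P) = 0,
i.e. ax + by + cz = a·x₀ + b·y₀ + c·z₀.
d = 0·2 + 0·(-5) + 1·(-5)
  = 0 + 0 - 5
  = -5
Equation: z = -5

z = -5


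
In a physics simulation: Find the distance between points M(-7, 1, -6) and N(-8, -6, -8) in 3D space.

d = √[(x₂-x₁)² + (y₂-y₁)² + (z₂-z₁)²]
  = √[(-1)² + (-7)² + (-2)²]
  = √[1 + 49 + 4]
  = √54
  ≈ 7.348

7.348


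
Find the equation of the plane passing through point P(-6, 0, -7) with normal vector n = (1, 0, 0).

The plane through P with normal n = (a, b, c) satisfies n·(r - P) = 0,
i.e. ax + by + cz = a·x₀ + b·y₀ + c·z₀.
d = 1·(-6) + 0·0 + 0·(-7)
  = -6 + 0 + 0
  = -6
Equation: x = -6

x = -6


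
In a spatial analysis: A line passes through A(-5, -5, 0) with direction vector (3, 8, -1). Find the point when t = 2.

P(t) = A + t·d
  = (-5 + 3·2, -5 + 8·2, 0 + (-1)·2)
  = (-5 + 6, -5 + 16, 0 - 2)
  = (1, 11, -2)

(1, 11, -2)


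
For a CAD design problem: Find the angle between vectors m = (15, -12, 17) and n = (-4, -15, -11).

m·n = 15·(-4) + (-12)·(-15) + 17·(-11) = -60 + 180 - 187 = -67
|m| = √(15² + (-12)² + 17²) = √658 ≈ 25.65
|n| = √((-4)² + (-15)² + (-11)²) = √362 ≈ 19.03
cos θ = (m·n)/(|m||n|) = -67/(25.65·19.03) ≈ -0.1373
θ = arccos(-0.1373) ≈ 97.89°

97.89°


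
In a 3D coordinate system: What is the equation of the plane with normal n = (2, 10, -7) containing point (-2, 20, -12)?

The plane through P with normal n = (a, b, c) satisfies n·(r - P) = 0,
i.e. ax + by + cz = a·x₀ + b·y₀ + c·z₀.
d = 2·(-2) + 10·20 + (-7)·(-12)
  = -4 + 200 + 84
  = 280
Equation: 2x + 10y - 7z = 280

2x + 10y - 7z = 280


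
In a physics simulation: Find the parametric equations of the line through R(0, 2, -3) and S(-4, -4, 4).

Direction vector d = S - R = (-4 + 0, -4 - 2, 4 + 3) = (-4, -6, 7)
Parametric form r = R + t·d:
x = 0 - 4t, y = 2 - 6t, z = -3 + 7t

x = 0 - 4t, y = 2 - 6t, z = -3 + 7t


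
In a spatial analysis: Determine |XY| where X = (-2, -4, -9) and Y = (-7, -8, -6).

d = √[(x₂-x₁)² + (y₂-y₁)² + (z₂-z₁)²]
  = √[(-5)² + (-4)² + 3²]
  = √[25 + 16 + 9]
  = √50
  ≈ 7.071

7.071


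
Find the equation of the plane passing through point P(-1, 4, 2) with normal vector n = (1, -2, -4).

The plane through P with normal n = (a, b, c) satisfies n·(r - P) = 0,
i.e. ax + by + cz = a·x₀ + b·y₀ + c·z₀.
d = 1·(-1) + (-2)·4 + (-4)·2
  = -1 - 8 - 8
  = -17
Equation: x - 2y - 4z = -17

x - 2y - 4z = -17


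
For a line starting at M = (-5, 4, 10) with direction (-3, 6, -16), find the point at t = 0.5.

P(t) = M + t·d
  = (-5 + (-3)·0.5, 4 + 6·0.5, 10 + (-16)·0.5)
  = (-5 - 1.5, 4 + 3, 10 - 8)
  = (-6.5, 7, 2)

(-6.5, 7, 2)


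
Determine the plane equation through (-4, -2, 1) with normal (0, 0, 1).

The plane through P with normal n = (a, b, c) satisfies n·(r - P) = 0,
i.e. ax + by + cz = a·x₀ + b·y₀ + c·z₀.
d = 0·(-4) + 0·(-2) + 1·1
  = 0 + 0 + 1
  = 1
Equation: z = 1

z = 1


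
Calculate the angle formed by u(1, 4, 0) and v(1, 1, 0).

u·v = 1·1 + 4·1 + 0·0 = 1 + 4 + 0 = 5
|u| = √(1² + 4² + 0²) = √17 ≈ 4.123
|v| = √(1² + 1² + 0²) = √2 ≈ 1.414
cos θ = (u·v)/(|u||v|) = 5/(4.123·1.414) ≈ 0.8575
θ = arccos(0.8575) ≈ 30.96°

30.96°


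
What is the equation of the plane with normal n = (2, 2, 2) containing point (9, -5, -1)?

The plane through P with normal n = (a, b, c) satisfies n·(r - P) = 0,
i.e. ax + by + cz = a·x₀ + b·y₀ + c·z₀.
d = 2·9 + 2·(-5) + 2·(-1)
  = 18 - 10 - 2
  = 6
Equation: 2x + 2y + 2z = 6

2x + 2y + 2z = 6


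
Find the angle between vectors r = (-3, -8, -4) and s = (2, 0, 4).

r·s = (-3)·2 + (-8)·0 + (-4)·4 = -6 + 0 - 16 = -22
|r| = √((-3)² + (-8)² + (-4)²) = √89 ≈ 9.434
|s| = √(2² + 0² + 4²) = √20 ≈ 4.472
cos θ = (r·s)/(|r||s|) = -22/(9.434·4.472) ≈ -0.5215
θ = arccos(-0.5215) ≈ 121.4°

121.4°


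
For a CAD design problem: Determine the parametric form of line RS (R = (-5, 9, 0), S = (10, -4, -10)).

Direction vector d = S - R = (10 + 5, -4 - 9, -10 + 0) = (15, -13, -10)
Parametric form r = R + t·d:
x = -5 + 15t, y = 9 - 13t, z = 0 - 10t

x = -5 + 15t, y = 9 - 13t, z = 0 - 10t
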